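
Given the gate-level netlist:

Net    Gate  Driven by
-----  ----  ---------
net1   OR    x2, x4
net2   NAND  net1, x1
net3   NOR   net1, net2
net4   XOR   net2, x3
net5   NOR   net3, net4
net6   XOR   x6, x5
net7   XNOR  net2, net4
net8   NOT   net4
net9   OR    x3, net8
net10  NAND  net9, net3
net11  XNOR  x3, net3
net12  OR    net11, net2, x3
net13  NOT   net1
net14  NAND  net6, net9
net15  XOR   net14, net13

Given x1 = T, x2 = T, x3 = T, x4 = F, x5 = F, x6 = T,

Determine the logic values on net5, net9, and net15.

net1 = x2 OR x4 = T OR F = T
net2 = net1 NAND x1 = T NAND T = F
net3 = net1 NOR net2 = T NOR F = F
net4 = net2 XOR x3 = F XOR T = T
net5 = net3 NOR net4 = F NOR T = F
net6 = x6 XOR x5 = T XOR F = T
net8 = NOT net4 = NOT T = F
net9 = x3 OR net8 = T OR F = T
net13 = NOT net1 = NOT T = F
net14 = net6 NAND net9 = T NAND T = F
net15 = net14 XOR net13 = F XOR F = F

net5 = F, net9 = T, net15 = F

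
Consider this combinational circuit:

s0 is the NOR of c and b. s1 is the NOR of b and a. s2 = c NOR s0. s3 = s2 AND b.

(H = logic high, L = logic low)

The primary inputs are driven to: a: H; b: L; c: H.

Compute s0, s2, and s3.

s0 = c NOR b = H NOR L = L
s2 = c NOR s0 = H NOR L = L
s3 = s2 AND b = L AND L = L

s0 = L; s2 = L; s3 = L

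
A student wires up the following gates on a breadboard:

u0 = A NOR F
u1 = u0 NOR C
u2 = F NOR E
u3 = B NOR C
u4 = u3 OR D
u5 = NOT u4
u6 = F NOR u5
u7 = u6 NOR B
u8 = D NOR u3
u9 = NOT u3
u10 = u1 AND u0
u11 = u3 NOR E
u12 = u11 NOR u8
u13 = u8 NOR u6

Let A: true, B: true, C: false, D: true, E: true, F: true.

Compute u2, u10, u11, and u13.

u0 = A NOR F = true NOR true = false
u1 = u0 NOR C = false NOR false = true
u2 = F NOR E = true NOR true = false
u3 = B NOR C = true NOR false = false
u4 = u3 OR D = false OR true = true
u5 = NOT u4 = NOT true = false
u6 = F NOR u5 = true NOR false = false
u8 = D NOR u3 = true NOR false = false
u10 = u1 AND u0 = true AND false = false
u11 = u3 NOR E = false NOR true = false
u13 = u8 NOR u6 = false NOR false = true

u2 = false; u10 = false; u11 = false; u13 = true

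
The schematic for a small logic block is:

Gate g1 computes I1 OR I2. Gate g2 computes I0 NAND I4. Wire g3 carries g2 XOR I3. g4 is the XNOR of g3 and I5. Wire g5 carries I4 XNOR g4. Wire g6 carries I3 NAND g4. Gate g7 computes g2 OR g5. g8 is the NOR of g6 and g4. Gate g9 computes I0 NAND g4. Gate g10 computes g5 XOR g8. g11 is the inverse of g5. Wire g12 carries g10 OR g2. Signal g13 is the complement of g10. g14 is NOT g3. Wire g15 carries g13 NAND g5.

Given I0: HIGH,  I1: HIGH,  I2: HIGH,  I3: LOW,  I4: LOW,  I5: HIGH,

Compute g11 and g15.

g11 = HIGH; g15 = HIGH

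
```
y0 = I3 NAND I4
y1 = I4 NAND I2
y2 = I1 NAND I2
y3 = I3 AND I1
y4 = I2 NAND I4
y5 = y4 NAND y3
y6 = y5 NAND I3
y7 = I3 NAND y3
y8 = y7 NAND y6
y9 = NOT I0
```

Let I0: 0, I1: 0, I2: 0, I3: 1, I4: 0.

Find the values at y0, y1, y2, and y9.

y0 = 1; y1 = 1; y2 = 1; y9 = 1

y0 = I3 NAND I4 = 1 NAND 0 = 1
y1 = I4 NAND I2 = 0 NAND 0 = 1
y2 = I1 NAND I2 = 0 NAND 0 = 1
y9 = NOT I0 = NOT 0 = 1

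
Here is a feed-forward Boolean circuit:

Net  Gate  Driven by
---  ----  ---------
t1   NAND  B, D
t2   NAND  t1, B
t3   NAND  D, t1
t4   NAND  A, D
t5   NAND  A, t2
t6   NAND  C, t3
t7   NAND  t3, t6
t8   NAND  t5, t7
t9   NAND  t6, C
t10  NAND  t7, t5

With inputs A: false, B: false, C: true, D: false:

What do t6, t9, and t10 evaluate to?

t6 = false, t9 = true, t10 = false

t1 = B NAND D = false NAND false = true
t2 = t1 NAND B = true NAND false = true
t3 = D NAND t1 = false NAND true = true
t5 = A NAND t2 = false NAND true = true
t6 = C NAND t3 = true NAND true = false
t7 = t3 NAND t6 = true NAND false = true
t9 = t6 NAND C = false NAND true = true
t10 = t7 NAND t5 = true NAND true = false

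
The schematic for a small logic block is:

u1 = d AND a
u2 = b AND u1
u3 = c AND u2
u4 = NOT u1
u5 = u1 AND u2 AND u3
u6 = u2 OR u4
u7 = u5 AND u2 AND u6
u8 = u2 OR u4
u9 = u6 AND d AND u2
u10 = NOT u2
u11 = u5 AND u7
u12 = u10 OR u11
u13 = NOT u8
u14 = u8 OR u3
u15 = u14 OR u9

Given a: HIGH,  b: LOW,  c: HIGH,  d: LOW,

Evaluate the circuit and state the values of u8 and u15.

u8 = HIGH, u15 = HIGH

u1 = d AND a = LOW AND HIGH = LOW
u2 = b AND u1 = LOW AND LOW = LOW
u3 = c AND u2 = HIGH AND LOW = LOW
u4 = NOT u1 = NOT LOW = HIGH
u6 = u2 OR u4 = LOW OR HIGH = HIGH
u8 = u2 OR u4 = LOW OR HIGH = HIGH
u9 = u6 AND d AND u2 = HIGH AND LOW AND LOW = LOW
u14 = u8 OR u3 = HIGH OR LOW = HIGH
u15 = u14 OR u9 = HIGH OR LOW = HIGH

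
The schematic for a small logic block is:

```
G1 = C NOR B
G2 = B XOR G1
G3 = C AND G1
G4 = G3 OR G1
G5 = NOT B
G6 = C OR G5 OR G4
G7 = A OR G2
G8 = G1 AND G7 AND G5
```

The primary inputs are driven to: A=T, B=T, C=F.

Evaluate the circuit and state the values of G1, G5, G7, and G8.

G1 = F, G5 = F, G7 = T, G8 = F

G1 = C NOR B = F NOR T = F
G2 = B XOR G1 = T XOR F = T
G5 = NOT B = NOT T = F
G7 = A OR G2 = T OR T = T
G8 = G1 AND G7 AND G5 = F AND T AND F = F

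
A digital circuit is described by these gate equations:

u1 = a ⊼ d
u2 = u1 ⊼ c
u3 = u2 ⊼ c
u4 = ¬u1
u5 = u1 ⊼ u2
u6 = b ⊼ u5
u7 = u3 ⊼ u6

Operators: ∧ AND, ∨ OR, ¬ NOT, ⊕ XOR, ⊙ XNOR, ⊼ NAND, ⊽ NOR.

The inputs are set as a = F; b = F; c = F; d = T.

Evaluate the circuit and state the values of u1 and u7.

u1 = T; u7 = F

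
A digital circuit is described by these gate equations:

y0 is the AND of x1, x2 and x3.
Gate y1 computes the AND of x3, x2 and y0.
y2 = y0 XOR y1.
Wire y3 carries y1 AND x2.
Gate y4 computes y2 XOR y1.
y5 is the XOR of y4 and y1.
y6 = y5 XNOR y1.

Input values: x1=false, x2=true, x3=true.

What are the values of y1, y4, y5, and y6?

y0 = x1 AND x2 AND x3 = false AND true AND true = false
y1 = x3 AND x2 AND y0 = true AND true AND false = false
y2 = y0 XOR y1 = false XOR false = false
y4 = y2 XOR y1 = false XOR false = false
y5 = y4 XOR y1 = false XOR false = false
y6 = y5 XNOR y1 = false XNOR false = true

y1 = false  y4 = false  y5 = false  y6 = true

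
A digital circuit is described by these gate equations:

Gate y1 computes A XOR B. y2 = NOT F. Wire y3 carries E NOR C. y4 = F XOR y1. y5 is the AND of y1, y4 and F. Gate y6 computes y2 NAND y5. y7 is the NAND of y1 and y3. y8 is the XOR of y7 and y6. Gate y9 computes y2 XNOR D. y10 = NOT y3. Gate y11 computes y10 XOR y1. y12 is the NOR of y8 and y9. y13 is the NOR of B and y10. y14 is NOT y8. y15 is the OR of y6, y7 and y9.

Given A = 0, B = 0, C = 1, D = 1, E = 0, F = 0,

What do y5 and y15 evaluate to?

y5 = 0, y15 = 1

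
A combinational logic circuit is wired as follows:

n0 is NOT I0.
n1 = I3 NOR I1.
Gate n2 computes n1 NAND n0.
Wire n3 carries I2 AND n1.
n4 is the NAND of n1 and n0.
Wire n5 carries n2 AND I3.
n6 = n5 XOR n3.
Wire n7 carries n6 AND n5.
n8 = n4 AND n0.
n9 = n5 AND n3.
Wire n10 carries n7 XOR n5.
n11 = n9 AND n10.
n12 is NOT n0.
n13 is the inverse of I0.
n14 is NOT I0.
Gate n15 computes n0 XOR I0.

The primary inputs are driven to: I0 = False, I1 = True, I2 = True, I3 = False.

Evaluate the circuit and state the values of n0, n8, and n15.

n0 = True, n8 = True, n15 = True

n0 = NOT I0 = NOT False = True
n1 = I3 NOR I1 = False NOR True = False
n4 = n1 NAND n0 = False NAND True = True
n8 = n4 AND n0 = True AND True = True
n15 = n0 XOR I0 = True XOR False = True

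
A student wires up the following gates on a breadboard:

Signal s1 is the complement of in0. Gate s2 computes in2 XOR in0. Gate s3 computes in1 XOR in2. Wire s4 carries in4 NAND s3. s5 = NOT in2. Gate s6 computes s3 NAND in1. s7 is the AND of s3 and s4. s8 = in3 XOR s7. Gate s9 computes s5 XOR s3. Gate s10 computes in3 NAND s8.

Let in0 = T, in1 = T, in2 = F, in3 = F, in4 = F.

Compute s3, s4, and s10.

s3 = in1 XOR in2 = T XOR F = T
s4 = in4 NAND s3 = F NAND T = T
s7 = s3 AND s4 = T AND T = T
s8 = in3 XOR s7 = F XOR T = T
s10 = in3 NAND s8 = F NAND T = T

s3 = T  s4 = T  s10 = T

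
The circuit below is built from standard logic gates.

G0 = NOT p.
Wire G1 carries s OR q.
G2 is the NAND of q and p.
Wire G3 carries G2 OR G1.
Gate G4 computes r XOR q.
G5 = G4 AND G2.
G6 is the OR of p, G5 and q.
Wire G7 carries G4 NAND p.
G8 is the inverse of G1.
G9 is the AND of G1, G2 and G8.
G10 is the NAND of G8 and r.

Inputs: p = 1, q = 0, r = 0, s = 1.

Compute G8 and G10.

G8 = 0, G10 = 1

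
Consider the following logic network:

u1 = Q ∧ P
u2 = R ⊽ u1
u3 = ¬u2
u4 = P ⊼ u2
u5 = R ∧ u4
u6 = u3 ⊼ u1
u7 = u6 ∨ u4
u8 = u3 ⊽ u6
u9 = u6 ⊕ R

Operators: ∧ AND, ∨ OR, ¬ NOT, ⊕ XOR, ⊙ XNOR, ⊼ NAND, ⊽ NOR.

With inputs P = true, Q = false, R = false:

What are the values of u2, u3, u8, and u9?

u1 = Q AND P = false AND true = false
u2 = R NOR u1 = false NOR false = true
u3 = NOT u2 = NOT true = false
u6 = u3 NAND u1 = false NAND false = true
u8 = u3 NOR u6 = false NOR true = false
u9 = u6 XOR R = true XOR false = true

u2 = true; u3 = false; u8 = false; u9 = true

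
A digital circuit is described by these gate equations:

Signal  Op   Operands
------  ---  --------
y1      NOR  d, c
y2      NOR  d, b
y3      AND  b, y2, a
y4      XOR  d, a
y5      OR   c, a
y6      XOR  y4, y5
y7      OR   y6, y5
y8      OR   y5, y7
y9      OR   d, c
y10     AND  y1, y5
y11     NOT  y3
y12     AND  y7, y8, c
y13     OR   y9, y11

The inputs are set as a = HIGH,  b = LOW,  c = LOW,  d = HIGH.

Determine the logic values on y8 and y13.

y8 = HIGH  y13 = HIGH

y2 = d NOR b = HIGH NOR LOW = LOW
y3 = b AND y2 AND a = LOW AND LOW AND HIGH = LOW
y4 = d XOR a = HIGH XOR HIGH = LOW
y5 = c OR a = LOW OR HIGH = HIGH
y6 = y4 XOR y5 = LOW XOR HIGH = HIGH
y7 = y6 OR y5 = HIGH OR HIGH = HIGH
y8 = y5 OR y7 = HIGH OR HIGH = HIGH
y9 = d OR c = HIGH OR LOW = HIGH
y11 = NOT y3 = NOT LOW = HIGH
y13 = y9 OR y11 = HIGH OR HIGH = HIGH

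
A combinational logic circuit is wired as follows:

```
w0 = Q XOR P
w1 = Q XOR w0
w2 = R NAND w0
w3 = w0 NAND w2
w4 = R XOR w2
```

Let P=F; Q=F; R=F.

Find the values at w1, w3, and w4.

w0 = Q XOR P = F XOR F = F
w1 = Q XOR w0 = F XOR F = F
w2 = R NAND w0 = F NAND F = T
w3 = w0 NAND w2 = F NAND T = T
w4 = R XOR w2 = F XOR T = T

w1 = F  w3 = T  w4 = T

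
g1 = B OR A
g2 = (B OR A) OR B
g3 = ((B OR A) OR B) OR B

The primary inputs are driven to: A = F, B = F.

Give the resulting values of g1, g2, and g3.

g1 = F  g2 = F  g3 = F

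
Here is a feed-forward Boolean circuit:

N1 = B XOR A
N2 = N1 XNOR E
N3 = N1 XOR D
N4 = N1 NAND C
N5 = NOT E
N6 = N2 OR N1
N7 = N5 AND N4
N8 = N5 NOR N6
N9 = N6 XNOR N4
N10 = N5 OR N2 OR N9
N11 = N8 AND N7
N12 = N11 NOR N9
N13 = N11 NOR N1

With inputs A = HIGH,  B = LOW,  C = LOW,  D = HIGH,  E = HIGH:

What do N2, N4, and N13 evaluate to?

N1 = B XOR A = LOW XOR HIGH = HIGH
N2 = N1 XNOR E = HIGH XNOR HIGH = HIGH
N4 = N1 NAND C = HIGH NAND LOW = HIGH
N5 = NOT E = NOT HIGH = LOW
N6 = N2 OR N1 = HIGH OR HIGH = HIGH
N7 = N5 AND N4 = LOW AND HIGH = LOW
N8 = N5 NOR N6 = LOW NOR HIGH = LOW
N11 = N8 AND N7 = LOW AND LOW = LOW
N13 = N11 NOR N1 = LOW NOR HIGH = LOW

N2 = HIGH, N4 = HIGH, N13 = LOW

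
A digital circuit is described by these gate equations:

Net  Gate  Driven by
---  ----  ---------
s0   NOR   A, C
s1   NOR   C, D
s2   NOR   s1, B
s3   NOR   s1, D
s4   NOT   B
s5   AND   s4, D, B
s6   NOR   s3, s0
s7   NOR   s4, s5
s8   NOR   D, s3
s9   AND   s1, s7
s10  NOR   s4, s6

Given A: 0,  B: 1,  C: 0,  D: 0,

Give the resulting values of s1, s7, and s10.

s1 = 1, s7 = 1, s10 = 1

s0 = A NOR C = 0 NOR 0 = 1
s1 = C NOR D = 0 NOR 0 = 1
s3 = s1 NOR D = 1 NOR 0 = 0
s4 = NOT B = NOT 1 = 0
s5 = s4 AND D AND B = 0 AND 0 AND 1 = 0
s6 = s3 NOR s0 = 0 NOR 1 = 0
s7 = s4 NOR s5 = 0 NOR 0 = 1
s10 = s4 NOR s6 = 0 NOR 0 = 1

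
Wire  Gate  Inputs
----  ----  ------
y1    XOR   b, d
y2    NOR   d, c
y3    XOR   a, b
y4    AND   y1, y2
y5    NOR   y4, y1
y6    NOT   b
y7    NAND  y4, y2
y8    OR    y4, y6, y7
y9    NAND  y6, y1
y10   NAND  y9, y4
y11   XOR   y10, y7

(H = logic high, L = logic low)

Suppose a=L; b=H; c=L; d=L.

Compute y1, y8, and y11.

y1 = b XOR d = H XOR L = H
y2 = d NOR c = L NOR L = H
y4 = y1 AND y2 = H AND H = H
y6 = NOT b = NOT H = L
y7 = y4 NAND y2 = H NAND H = L
y8 = y4 OR y6 OR y7 = H OR L OR L = H
y9 = y6 NAND y1 = L NAND H = H
y10 = y9 NAND y4 = H NAND H = L
y11 = y10 XOR y7 = L XOR L = L

y1 = H, y8 = H, y11 = L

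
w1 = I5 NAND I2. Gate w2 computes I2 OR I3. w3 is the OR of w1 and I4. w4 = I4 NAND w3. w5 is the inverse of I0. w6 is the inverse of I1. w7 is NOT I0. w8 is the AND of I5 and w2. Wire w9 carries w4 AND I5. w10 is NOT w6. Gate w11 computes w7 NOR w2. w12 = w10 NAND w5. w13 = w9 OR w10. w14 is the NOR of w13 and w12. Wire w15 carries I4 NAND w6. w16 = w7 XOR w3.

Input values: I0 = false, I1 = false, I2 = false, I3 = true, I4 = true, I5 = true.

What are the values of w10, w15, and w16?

w10 = false, w15 = false, w16 = false

w1 = I5 NAND I2 = true NAND false = true
w3 = w1 OR I4 = true OR true = true
w6 = NOT I1 = NOT false = true
w7 = NOT I0 = NOT false = true
w10 = NOT w6 = NOT true = false
w15 = I4 NAND w6 = true NAND true = false
w16 = w7 XOR w3 = true XOR true = false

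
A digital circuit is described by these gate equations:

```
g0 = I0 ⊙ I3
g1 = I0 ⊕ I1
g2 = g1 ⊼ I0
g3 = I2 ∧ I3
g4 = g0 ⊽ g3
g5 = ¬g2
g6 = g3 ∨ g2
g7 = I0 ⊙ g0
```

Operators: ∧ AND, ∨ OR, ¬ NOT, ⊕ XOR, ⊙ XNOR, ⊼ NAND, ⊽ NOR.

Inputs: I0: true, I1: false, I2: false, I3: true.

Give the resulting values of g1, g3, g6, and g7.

g0 = I0 XNOR I3 = true XNOR true = true
g1 = I0 XOR I1 = true XOR false = true
g2 = g1 NAND I0 = true NAND true = false
g3 = I2 AND I3 = false AND true = false
g6 = g3 OR g2 = false OR false = false
g7 = I0 XNOR g0 = true XNOR true = true

g1 = true, g3 = false, g6 = false, g7 = true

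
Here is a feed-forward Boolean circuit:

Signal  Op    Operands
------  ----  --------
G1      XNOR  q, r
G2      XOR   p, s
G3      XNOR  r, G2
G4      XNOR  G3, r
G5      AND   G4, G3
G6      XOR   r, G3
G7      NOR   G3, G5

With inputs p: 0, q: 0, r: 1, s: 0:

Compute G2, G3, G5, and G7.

G2 = p XOR s = 0 XOR 0 = 0
G3 = r XNOR G2 = 1 XNOR 0 = 0
G4 = G3 XNOR r = 0 XNOR 1 = 0
G5 = G4 AND G3 = 0 AND 0 = 0
G7 = G3 NOR G5 = 0 NOR 0 = 1

G2 = 0  G3 = 0  G5 = 0  G7 = 1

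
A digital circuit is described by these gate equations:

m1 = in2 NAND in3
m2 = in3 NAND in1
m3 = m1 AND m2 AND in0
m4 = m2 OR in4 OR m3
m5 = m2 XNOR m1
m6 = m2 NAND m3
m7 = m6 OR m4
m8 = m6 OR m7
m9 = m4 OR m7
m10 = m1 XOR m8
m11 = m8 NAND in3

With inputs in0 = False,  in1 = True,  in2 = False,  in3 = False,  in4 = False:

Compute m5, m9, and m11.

m5 = True; m9 = True; m11 = True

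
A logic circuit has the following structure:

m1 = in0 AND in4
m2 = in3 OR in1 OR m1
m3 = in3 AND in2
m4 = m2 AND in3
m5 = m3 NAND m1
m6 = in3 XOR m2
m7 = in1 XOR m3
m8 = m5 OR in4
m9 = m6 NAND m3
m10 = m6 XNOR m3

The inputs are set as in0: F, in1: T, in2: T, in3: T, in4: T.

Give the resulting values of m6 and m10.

m1 = in0 AND in4 = F AND T = F
m2 = in3 OR in1 OR m1 = T OR T OR F = T
m3 = in3 AND in2 = T AND T = T
m6 = in3 XOR m2 = T XOR T = F
m10 = m6 XNOR m3 = F XNOR T = F

m6 = F, m10 = F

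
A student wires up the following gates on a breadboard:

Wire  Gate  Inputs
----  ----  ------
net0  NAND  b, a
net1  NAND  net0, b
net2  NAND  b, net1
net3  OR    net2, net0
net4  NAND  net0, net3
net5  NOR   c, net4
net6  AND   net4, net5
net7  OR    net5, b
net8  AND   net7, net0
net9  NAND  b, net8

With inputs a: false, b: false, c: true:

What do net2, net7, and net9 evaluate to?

net0 = b NAND a = false NAND false = true
net1 = net0 NAND b = true NAND false = true
net2 = b NAND net1 = false NAND true = true
net3 = net2 OR net0 = true OR true = true
net4 = net0 NAND net3 = true NAND true = false
net5 = c NOR net4 = true NOR false = false
net7 = net5 OR b = false OR false = false
net8 = net7 AND net0 = false AND true = false
net9 = b NAND net8 = false NAND false = true

net2 = true, net7 = false, net9 = true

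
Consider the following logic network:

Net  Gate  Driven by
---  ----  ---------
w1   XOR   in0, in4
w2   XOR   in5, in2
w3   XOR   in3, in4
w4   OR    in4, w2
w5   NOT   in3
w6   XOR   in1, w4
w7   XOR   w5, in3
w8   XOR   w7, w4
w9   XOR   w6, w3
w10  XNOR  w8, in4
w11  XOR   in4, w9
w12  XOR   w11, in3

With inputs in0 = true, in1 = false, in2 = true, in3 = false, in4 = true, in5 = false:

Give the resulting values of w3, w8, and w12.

w2 = in5 XOR in2 = false XOR true = true
w3 = in3 XOR in4 = false XOR true = true
w4 = in4 OR w2 = true OR true = true
w5 = NOT in3 = NOT false = true
w6 = in1 XOR w4 = false XOR true = true
w7 = w5 XOR in3 = true XOR false = true
w8 = w7 XOR w4 = true XOR true = false
w9 = w6 XOR w3 = true XOR true = false
w11 = in4 XOR w9 = true XOR false = true
w12 = w11 XOR in3 = true XOR false = true

w3 = true; w8 = false; w12 = true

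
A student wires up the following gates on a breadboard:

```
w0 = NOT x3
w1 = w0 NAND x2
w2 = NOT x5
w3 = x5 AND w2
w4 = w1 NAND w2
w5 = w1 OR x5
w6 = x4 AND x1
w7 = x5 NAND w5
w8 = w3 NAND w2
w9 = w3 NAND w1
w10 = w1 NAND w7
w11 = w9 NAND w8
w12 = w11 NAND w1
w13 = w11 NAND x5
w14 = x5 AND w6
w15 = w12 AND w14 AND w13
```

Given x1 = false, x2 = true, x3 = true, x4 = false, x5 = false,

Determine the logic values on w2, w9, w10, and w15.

w0 = NOT x3 = NOT true = false
w1 = w0 NAND x2 = false NAND true = true
w2 = NOT x5 = NOT false = true
w3 = x5 AND w2 = false AND true = false
w5 = w1 OR x5 = true OR false = true
w6 = x4 AND x1 = false AND false = false
w7 = x5 NAND w5 = false NAND true = true
w8 = w3 NAND w2 = false NAND true = true
w9 = w3 NAND w1 = false NAND true = true
w10 = w1 NAND w7 = true NAND true = false
w11 = w9 NAND w8 = true NAND true = false
w12 = w11 NAND w1 = false NAND true = true
w13 = w11 NAND x5 = false NAND false = true
w14 = x5 AND w6 = false AND false = false
w15 = w12 AND w14 AND w13 = true AND false AND true = false

w2 = true  w9 = true  w10 = false  w15 = false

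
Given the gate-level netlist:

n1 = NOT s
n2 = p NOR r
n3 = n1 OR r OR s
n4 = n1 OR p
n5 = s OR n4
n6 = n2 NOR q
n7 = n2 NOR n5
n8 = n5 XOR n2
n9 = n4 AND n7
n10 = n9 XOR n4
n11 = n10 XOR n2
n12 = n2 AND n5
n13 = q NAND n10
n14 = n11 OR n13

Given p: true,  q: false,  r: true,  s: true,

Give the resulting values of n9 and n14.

n9 = false  n14 = true

n1 = NOT s = NOT true = false
n2 = p NOR r = true NOR true = false
n4 = n1 OR p = false OR true = true
n5 = s OR n4 = true OR true = true
n7 = n2 NOR n5 = false NOR true = false
n9 = n4 AND n7 = true AND false = false
n10 = n9 XOR n4 = false XOR true = true
n11 = n10 XOR n2 = true XOR false = true
n13 = q NAND n10 = false NAND true = true
n14 = n11 OR n13 = true OR true = true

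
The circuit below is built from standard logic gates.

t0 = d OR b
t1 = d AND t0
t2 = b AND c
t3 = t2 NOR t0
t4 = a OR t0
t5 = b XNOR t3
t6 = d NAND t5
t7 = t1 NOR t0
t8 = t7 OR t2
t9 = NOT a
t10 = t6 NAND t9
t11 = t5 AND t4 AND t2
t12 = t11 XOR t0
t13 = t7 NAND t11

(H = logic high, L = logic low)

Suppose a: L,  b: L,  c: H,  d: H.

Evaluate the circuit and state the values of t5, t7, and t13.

t5 = H, t7 = L, t13 = H

t0 = d OR b = H OR L = H
t1 = d AND t0 = H AND H = H
t2 = b AND c = L AND H = L
t3 = t2 NOR t0 = L NOR H = L
t4 = a OR t0 = L OR H = H
t5 = b XNOR t3 = L XNOR L = H
t7 = t1 NOR t0 = H NOR H = L
t11 = t5 AND t4 AND t2 = H AND H AND L = L
t13 = t7 NAND t11 = L NAND L = H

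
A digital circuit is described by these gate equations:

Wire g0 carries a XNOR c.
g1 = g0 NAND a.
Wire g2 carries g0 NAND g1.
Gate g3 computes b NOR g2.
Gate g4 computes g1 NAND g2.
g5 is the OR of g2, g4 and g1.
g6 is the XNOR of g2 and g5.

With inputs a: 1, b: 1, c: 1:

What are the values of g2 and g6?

g0 = a XNOR c = 1 XNOR 1 = 1
g1 = g0 NAND a = 1 NAND 1 = 0
g2 = g0 NAND g1 = 1 NAND 0 = 1
g4 = g1 NAND g2 = 0 NAND 1 = 1
g5 = g2 OR g4 OR g1 = 1 OR 1 OR 0 = 1
g6 = g2 XNOR g5 = 1 XNOR 1 = 1

g2 = 1, g6 = 1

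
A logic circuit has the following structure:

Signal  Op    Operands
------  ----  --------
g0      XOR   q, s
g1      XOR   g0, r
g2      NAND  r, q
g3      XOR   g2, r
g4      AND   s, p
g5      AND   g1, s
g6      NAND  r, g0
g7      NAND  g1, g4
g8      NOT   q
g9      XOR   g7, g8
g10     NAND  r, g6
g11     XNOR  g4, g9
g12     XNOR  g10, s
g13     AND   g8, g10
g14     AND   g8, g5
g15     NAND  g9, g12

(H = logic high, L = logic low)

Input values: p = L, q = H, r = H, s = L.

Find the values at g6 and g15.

g0 = q XOR s = H XOR L = H
g1 = g0 XOR r = H XOR H = L
g4 = s AND p = L AND L = L
g6 = r NAND g0 = H NAND H = L
g7 = g1 NAND g4 = L NAND L = H
g8 = NOT q = NOT H = L
g9 = g7 XOR g8 = H XOR L = H
g10 = r NAND g6 = H NAND L = H
g12 = g10 XNOR s = H XNOR L = L
g15 = g9 NAND g12 = H NAND L = H

g6 = L, g15 = H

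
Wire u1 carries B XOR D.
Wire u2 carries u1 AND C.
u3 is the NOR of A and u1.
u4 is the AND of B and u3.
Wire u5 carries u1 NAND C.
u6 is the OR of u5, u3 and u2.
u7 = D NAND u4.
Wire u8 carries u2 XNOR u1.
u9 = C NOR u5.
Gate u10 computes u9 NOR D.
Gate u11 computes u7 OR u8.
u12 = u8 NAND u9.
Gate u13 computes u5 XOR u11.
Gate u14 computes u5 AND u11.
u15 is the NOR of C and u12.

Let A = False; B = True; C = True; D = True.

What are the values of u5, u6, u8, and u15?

u1 = B XOR D = True XOR True = False
u2 = u1 AND C = False AND True = False
u3 = A NOR u1 = False NOR False = True
u5 = u1 NAND C = False NAND True = True
u6 = u5 OR u3 OR u2 = True OR True OR False = True
u8 = u2 XNOR u1 = False XNOR False = True
u9 = C NOR u5 = True NOR True = False
u12 = u8 NAND u9 = True NAND False = True
u15 = C NOR u12 = True NOR True = False

u5 = True, u6 = True, u8 = True, u15 = False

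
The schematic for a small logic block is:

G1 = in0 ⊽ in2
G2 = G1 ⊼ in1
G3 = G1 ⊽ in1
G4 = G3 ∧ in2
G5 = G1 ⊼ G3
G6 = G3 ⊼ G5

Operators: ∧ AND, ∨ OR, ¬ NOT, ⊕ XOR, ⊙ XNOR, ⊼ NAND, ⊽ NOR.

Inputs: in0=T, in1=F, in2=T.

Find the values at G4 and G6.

G4 = T; G6 = F

G1 = in0 NOR in2 = T NOR T = F
G3 = G1 NOR in1 = F NOR F = T
G4 = G3 AND in2 = T AND T = T
G5 = G1 NAND G3 = F NAND T = T
G6 = G3 NAND G5 = T NAND T = F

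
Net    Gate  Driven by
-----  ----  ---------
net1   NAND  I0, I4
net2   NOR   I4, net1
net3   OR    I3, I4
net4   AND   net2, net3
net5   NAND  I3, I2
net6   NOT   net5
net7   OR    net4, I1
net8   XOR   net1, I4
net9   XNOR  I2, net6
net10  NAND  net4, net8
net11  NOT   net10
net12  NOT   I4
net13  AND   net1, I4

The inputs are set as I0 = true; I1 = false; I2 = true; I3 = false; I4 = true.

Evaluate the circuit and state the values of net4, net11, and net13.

net4 = false; net11 = false; net13 = false

net1 = I0 NAND I4 = true NAND true = false
net2 = I4 NOR net1 = true NOR false = false
net3 = I3 OR I4 = false OR true = true
net4 = net2 AND net3 = false AND true = false
net8 = net1 XOR I4 = false XOR true = true
net10 = net4 NAND net8 = false NAND true = true
net11 = NOT net10 = NOT true = false
net13 = net1 AND I4 = false AND true = false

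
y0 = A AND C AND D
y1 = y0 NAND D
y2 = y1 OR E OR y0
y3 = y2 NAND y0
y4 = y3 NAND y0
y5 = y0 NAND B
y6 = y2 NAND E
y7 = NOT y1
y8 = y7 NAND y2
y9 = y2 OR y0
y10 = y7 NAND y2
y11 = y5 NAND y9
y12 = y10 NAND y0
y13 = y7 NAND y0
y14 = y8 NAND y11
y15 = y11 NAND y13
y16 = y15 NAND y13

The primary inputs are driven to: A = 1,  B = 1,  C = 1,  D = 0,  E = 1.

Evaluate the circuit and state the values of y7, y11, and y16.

y7 = 0; y11 = 0; y16 = 0

y0 = A AND C AND D = 1 AND 1 AND 0 = 0
y1 = y0 NAND D = 0 NAND 0 = 1
y2 = y1 OR E OR y0 = 1 OR 1 OR 0 = 1
y5 = y0 NAND B = 0 NAND 1 = 1
y7 = NOT y1 = NOT 1 = 0
y9 = y2 OR y0 = 1 OR 0 = 1
y11 = y5 NAND y9 = 1 NAND 1 = 0
y13 = y7 NAND y0 = 0 NAND 0 = 1
y15 = y11 NAND y13 = 0 NAND 1 = 1
y16 = y15 NAND y13 = 1 NAND 1 = 0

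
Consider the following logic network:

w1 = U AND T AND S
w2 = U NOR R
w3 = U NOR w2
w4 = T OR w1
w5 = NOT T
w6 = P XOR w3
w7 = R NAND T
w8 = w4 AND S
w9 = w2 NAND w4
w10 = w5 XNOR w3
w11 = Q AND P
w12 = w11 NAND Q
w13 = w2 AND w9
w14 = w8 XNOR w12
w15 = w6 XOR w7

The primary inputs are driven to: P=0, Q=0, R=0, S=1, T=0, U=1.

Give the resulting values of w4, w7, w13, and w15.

w4 = 0, w7 = 1, w13 = 0, w15 = 1

w1 = U AND T AND S = 1 AND 0 AND 1 = 0
w2 = U NOR R = 1 NOR 0 = 0
w3 = U NOR w2 = 1 NOR 0 = 0
w4 = T OR w1 = 0 OR 0 = 0
w6 = P XOR w3 = 0 XOR 0 = 0
w7 = R NAND T = 0 NAND 0 = 1
w9 = w2 NAND w4 = 0 NAND 0 = 1
w13 = w2 AND w9 = 0 AND 1 = 0
w15 = w6 XOR w7 = 0 XOR 1 = 1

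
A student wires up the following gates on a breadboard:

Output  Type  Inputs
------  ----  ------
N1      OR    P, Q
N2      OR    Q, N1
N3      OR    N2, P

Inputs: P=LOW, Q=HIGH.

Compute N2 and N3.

N1 = P OR Q = LOW OR HIGH = HIGH
N2 = Q OR N1 = HIGH OR HIGH = HIGH
N3 = N2 OR P = HIGH OR LOW = HIGH

N2 = HIGH, N3 = HIGH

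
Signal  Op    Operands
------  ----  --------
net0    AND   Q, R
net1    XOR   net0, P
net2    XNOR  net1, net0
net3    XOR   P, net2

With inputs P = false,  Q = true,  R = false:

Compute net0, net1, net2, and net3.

net0 = false; net1 = false; net2 = true; net3 = true

net0 = Q AND R = true AND false = false
net1 = net0 XOR P = false XOR false = false
net2 = net1 XNOR net0 = false XNOR false = true
net3 = P XOR net2 = false XOR true = true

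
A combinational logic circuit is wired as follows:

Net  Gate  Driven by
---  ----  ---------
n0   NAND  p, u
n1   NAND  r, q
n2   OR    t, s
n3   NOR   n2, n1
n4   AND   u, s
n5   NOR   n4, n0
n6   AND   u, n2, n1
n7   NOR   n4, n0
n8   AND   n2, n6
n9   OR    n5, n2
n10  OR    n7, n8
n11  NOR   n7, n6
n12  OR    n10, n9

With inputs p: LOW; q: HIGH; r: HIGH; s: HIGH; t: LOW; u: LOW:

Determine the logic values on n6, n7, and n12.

n0 = p NAND u = LOW NAND LOW = HIGH
n1 = r NAND q = HIGH NAND HIGH = LOW
n2 = t OR s = LOW OR HIGH = HIGH
n4 = u AND s = LOW AND HIGH = LOW
n5 = n4 NOR n0 = LOW NOR HIGH = LOW
n6 = u AND n2 AND n1 = LOW AND HIGH AND LOW = LOW
n7 = n4 NOR n0 = LOW NOR HIGH = LOW
n8 = n2 AND n6 = HIGH AND LOW = LOW
n9 = n5 OR n2 = LOW OR HIGH = HIGH
n10 = n7 OR n8 = LOW OR LOW = LOW
n12 = n10 OR n9 = LOW OR HIGH = HIGH

n6 = LOW, n7 = LOW, n12 = HIGH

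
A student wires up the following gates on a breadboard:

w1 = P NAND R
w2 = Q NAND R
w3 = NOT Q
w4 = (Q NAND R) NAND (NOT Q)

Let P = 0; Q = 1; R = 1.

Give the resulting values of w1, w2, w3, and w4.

w1 = 1, w2 = 0, w3 = 0, w4 = 1

w1 = 0 NAND 1 = 1
w2 = 1 NAND 1 = 0
w3 = NOT 1 = 0
w4 = (1 NAND 1) NAND (NOT 1) = 1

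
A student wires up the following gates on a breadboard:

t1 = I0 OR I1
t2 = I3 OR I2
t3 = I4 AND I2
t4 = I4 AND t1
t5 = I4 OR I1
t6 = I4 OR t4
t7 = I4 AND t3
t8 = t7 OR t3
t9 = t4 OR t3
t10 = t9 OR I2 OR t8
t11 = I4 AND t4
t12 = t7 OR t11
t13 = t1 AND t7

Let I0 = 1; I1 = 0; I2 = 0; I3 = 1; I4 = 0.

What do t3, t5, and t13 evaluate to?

t3 = 0  t5 = 0  t13 = 0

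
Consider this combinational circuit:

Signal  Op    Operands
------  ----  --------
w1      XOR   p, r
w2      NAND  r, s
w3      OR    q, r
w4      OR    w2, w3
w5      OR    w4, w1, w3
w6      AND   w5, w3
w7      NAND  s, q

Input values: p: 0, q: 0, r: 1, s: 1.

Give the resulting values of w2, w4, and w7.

w2 = 0; w4 = 1; w7 = 1

w2 = r NAND s = 1 NAND 1 = 0
w3 = q OR r = 0 OR 1 = 1
w4 = w2 OR w3 = 0 OR 1 = 1
w7 = s NAND q = 1 NAND 0 = 1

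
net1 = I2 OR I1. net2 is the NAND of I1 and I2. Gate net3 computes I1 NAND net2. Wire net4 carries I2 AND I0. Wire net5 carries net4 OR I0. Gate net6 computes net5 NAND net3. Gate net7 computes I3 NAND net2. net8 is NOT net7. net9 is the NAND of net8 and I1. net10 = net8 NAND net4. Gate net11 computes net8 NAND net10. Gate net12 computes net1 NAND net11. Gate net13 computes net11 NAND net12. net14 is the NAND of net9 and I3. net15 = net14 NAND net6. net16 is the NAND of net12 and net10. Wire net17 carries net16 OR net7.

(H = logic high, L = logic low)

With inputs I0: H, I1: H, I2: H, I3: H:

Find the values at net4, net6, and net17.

net4 = H, net6 = L, net17 = H

net1 = I2 OR I1 = H OR H = H
net2 = I1 NAND I2 = H NAND H = L
net3 = I1 NAND net2 = H NAND L = H
net4 = I2 AND I0 = H AND H = H
net5 = net4 OR I0 = H OR H = H
net6 = net5 NAND net3 = H NAND H = L
net7 = I3 NAND net2 = H NAND L = H
net8 = NOT net7 = NOT H = L
net10 = net8 NAND net4 = L NAND H = H
net11 = net8 NAND net10 = L NAND H = H
net12 = net1 NAND net11 = H NAND H = L
net16 = net12 NAND net10 = L NAND H = H
net17 = net16 OR net7 = H OR H = H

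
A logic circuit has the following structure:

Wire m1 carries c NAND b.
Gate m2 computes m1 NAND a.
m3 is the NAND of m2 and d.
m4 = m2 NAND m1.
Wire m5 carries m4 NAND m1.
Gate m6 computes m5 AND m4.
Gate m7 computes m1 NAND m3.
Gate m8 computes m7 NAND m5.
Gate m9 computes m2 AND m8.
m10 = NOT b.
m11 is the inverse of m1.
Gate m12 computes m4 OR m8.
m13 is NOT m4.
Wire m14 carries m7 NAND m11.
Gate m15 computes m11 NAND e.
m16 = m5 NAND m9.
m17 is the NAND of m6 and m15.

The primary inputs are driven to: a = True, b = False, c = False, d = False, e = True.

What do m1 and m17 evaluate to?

m1 = True  m17 = True

m1 = c NAND b = False NAND False = True
m2 = m1 NAND a = True NAND True = False
m4 = m2 NAND m1 = False NAND True = True
m5 = m4 NAND m1 = True NAND True = False
m6 = m5 AND m4 = False AND True = False
m11 = NOT m1 = NOT True = False
m15 = m11 NAND e = False NAND True = True
m17 = m6 NAND m15 = False NAND True = True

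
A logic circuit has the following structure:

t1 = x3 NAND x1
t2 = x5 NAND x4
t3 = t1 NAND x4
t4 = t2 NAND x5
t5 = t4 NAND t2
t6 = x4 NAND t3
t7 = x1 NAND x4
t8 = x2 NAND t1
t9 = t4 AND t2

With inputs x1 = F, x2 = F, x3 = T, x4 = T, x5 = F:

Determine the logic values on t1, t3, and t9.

t1 = x3 NAND x1 = T NAND F = T
t2 = x5 NAND x4 = F NAND T = T
t3 = t1 NAND x4 = T NAND T = F
t4 = t2 NAND x5 = T NAND F = T
t9 = t4 AND t2 = T AND T = T

t1 = T; t3 = F; t9 = T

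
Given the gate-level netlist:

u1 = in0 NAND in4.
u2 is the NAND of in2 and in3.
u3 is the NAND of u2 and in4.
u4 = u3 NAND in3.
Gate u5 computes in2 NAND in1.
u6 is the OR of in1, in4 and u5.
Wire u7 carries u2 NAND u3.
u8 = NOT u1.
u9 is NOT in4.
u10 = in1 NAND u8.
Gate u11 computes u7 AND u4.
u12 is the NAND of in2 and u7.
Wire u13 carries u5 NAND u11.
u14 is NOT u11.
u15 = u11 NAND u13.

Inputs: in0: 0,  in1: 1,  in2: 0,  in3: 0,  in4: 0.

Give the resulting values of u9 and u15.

u2 = in2 NAND in3 = 0 NAND 0 = 1
u3 = u2 NAND in4 = 1 NAND 0 = 1
u4 = u3 NAND in3 = 1 NAND 0 = 1
u5 = in2 NAND in1 = 0 NAND 1 = 1
u7 = u2 NAND u3 = 1 NAND 1 = 0
u9 = NOT in4 = NOT 0 = 1
u11 = u7 AND u4 = 0 AND 1 = 0
u13 = u5 NAND u11 = 1 NAND 0 = 1
u15 = u11 NAND u13 = 0 NAND 1 = 1

u9 = 1  u15 = 1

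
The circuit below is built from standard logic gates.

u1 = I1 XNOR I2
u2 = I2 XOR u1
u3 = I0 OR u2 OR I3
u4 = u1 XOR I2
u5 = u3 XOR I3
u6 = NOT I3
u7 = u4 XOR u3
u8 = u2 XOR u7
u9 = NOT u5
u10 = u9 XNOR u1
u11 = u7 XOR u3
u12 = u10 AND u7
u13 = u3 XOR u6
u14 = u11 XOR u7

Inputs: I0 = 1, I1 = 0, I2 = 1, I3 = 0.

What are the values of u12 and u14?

u1 = I1 XNOR I2 = 0 XNOR 1 = 0
u2 = I2 XOR u1 = 1 XOR 0 = 1
u3 = I0 OR u2 OR I3 = 1 OR 1 OR 0 = 1
u4 = u1 XOR I2 = 0 XOR 1 = 1
u5 = u3 XOR I3 = 1 XOR 0 = 1
u7 = u4 XOR u3 = 1 XOR 1 = 0
u9 = NOT u5 = NOT 1 = 0
u10 = u9 XNOR u1 = 0 XNOR 0 = 1
u11 = u7 XOR u3 = 0 XOR 1 = 1
u12 = u10 AND u7 = 1 AND 0 = 0
u14 = u11 XOR u7 = 1 XOR 0 = 1

u12 = 0, u14 = 1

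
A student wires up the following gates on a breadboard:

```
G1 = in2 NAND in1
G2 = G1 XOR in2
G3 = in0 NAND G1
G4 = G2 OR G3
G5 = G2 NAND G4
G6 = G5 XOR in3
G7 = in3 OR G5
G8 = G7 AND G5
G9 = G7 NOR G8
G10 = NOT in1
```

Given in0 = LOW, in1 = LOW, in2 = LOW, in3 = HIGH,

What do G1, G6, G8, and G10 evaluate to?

G1 = in2 NAND in1 = LOW NAND LOW = HIGH
G2 = G1 XOR in2 = HIGH XOR LOW = HIGH
G3 = in0 NAND G1 = LOW NAND HIGH = HIGH
G4 = G2 OR G3 = HIGH OR HIGH = HIGH
G5 = G2 NAND G4 = HIGH NAND HIGH = LOW
G6 = G5 XOR in3 = LOW XOR HIGH = HIGH
G7 = in3 OR G5 = HIGH OR LOW = HIGH
G8 = G7 AND G5 = HIGH AND LOW = LOW
G10 = NOT in1 = NOT LOW = HIGH

G1 = HIGH, G6 = HIGH, G8 = LOW, G10 = HIGH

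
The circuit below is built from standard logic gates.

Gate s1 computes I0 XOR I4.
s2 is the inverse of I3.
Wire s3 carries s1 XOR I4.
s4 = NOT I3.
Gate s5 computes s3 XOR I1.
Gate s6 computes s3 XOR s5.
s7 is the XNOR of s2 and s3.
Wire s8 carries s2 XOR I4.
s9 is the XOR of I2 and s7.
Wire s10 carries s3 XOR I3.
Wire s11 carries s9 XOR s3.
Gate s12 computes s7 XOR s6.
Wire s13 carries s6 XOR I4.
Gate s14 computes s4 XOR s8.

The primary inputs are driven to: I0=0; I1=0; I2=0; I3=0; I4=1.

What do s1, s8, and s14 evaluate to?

s1 = 1, s8 = 0, s14 = 1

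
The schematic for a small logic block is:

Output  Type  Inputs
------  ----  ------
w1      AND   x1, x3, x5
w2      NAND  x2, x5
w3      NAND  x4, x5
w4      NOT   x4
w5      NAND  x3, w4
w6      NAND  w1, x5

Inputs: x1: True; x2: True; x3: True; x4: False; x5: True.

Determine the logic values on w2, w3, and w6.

w1 = x1 AND x3 AND x5 = True AND True AND True = True
w2 = x2 NAND x5 = True NAND True = False
w3 = x4 NAND x5 = False NAND True = True
w6 = w1 NAND x5 = True NAND True = False

w2 = False, w3 = True, w6 = False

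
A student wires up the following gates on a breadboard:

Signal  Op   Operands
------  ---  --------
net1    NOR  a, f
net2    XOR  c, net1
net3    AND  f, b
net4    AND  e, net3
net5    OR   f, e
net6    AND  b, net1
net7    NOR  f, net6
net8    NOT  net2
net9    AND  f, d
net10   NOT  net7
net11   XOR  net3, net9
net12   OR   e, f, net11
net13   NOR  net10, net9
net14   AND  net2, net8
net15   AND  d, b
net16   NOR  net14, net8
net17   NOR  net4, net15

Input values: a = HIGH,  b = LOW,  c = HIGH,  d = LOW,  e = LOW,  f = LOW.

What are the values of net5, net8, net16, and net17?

net5 = LOW, net8 = LOW, net16 = HIGH, net17 = HIGH

net1 = a NOR f = HIGH NOR LOW = LOW
net2 = c XOR net1 = HIGH XOR LOW = HIGH
net3 = f AND b = LOW AND LOW = LOW
net4 = e AND net3 = LOW AND LOW = LOW
net5 = f OR e = LOW OR LOW = LOW
net8 = NOT net2 = NOT HIGH = LOW
net14 = net2 AND net8 = HIGH AND LOW = LOW
net15 = d AND b = LOW AND LOW = LOW
net16 = net14 NOR net8 = LOW NOR LOW = HIGH
net17 = net4 NOR net15 = LOW NOR LOW = HIGH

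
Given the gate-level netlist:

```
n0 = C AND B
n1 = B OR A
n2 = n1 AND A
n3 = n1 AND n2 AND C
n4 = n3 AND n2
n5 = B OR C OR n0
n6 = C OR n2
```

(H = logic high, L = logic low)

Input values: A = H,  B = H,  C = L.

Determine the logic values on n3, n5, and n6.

n3 = L  n5 = H  n6 = H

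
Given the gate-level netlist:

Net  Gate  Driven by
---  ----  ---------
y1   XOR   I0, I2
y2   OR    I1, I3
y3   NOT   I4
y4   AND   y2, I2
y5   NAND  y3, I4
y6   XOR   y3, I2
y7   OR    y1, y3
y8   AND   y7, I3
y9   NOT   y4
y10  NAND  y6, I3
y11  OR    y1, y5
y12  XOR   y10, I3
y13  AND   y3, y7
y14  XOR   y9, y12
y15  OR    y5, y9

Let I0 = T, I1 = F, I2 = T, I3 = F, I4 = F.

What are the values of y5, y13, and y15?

y1 = I0 XOR I2 = T XOR T = F
y2 = I1 OR I3 = F OR F = F
y3 = NOT I4 = NOT F = T
y4 = y2 AND I2 = F AND T = F
y5 = y3 NAND I4 = T NAND F = T
y7 = y1 OR y3 = F OR T = T
y9 = NOT y4 = NOT F = T
y13 = y3 AND y7 = T AND T = T
y15 = y5 OR y9 = T OR T = T

y5 = T, y13 = T, y15 = T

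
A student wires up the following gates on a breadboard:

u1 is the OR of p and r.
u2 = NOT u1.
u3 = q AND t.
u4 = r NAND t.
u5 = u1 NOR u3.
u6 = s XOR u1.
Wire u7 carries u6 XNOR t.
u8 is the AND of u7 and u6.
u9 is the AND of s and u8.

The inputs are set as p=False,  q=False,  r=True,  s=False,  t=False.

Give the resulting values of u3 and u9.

u1 = p OR r = False OR True = True
u3 = q AND t = False AND False = False
u6 = s XOR u1 = False XOR True = True
u7 = u6 XNOR t = True XNOR False = False
u8 = u7 AND u6 = False AND True = False
u9 = s AND u8 = False AND False = False

u3 = False, u9 = False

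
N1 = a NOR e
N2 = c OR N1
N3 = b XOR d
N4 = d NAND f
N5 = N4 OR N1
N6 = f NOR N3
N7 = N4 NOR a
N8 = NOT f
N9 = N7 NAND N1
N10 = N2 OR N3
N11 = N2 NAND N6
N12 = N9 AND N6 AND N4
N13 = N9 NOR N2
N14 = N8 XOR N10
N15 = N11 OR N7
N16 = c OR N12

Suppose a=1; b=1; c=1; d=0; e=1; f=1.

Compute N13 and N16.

N13 = 0  N16 = 1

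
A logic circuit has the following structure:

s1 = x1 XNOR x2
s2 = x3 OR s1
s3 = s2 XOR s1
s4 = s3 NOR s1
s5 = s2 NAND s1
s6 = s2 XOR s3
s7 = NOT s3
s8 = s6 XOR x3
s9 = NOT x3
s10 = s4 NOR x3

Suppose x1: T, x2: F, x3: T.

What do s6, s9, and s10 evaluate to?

s6 = F, s9 = F, s10 = F

s1 = x1 XNOR x2 = T XNOR F = F
s2 = x3 OR s1 = T OR F = T
s3 = s2 XOR s1 = T XOR F = T
s4 = s3 NOR s1 = T NOR F = F
s6 = s2 XOR s3 = T XOR T = F
s9 = NOT x3 = NOT T = F
s10 = s4 NOR x3 = F NOR T = F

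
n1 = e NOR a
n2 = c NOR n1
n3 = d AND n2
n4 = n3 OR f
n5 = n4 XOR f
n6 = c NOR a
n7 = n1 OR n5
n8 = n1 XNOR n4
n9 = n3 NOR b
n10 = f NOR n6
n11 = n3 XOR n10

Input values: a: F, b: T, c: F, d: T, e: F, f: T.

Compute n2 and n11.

n2 = F, n11 = F

n1 = e NOR a = F NOR F = T
n2 = c NOR n1 = F NOR T = F
n3 = d AND n2 = T AND F = F
n6 = c NOR a = F NOR F = T
n10 = f NOR n6 = T NOR T = F
n11 = n3 XOR n10 = F XOR F = F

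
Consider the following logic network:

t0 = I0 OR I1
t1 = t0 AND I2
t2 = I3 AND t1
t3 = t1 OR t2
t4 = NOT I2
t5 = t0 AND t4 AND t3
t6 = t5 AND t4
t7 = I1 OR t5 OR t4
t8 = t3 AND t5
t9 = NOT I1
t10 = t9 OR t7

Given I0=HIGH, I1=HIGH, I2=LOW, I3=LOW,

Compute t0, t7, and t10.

t0 = HIGH; t7 = HIGH; t10 = HIGH

t0 = I0 OR I1 = HIGH OR HIGH = HIGH
t1 = t0 AND I2 = HIGH AND LOW = LOW
t2 = I3 AND t1 = LOW AND LOW = LOW
t3 = t1 OR t2 = LOW OR LOW = LOW
t4 = NOT I2 = NOT LOW = HIGH
t5 = t0 AND t4 AND t3 = HIGH AND HIGH AND LOW = LOW
t7 = I1 OR t5 OR t4 = HIGH OR LOW OR HIGH = HIGH
t9 = NOT I1 = NOT HIGH = LOW
t10 = t9 OR t7 = LOW OR HIGH = HIGH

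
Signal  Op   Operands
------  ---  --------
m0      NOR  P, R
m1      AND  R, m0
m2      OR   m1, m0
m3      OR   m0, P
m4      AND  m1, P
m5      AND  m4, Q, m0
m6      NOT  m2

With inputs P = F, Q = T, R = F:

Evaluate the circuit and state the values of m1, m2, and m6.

m0 = P NOR R = F NOR F = T
m1 = R AND m0 = F AND T = F
m2 = m1 OR m0 = F OR T = T
m6 = NOT m2 = NOT T = F

m1 = F, m2 = T, m6 = F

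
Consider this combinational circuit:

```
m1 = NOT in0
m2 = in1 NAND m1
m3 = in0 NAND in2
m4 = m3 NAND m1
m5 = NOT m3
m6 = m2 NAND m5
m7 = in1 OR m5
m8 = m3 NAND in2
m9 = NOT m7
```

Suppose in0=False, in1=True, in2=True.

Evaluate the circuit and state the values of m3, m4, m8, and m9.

m3 = True, m4 = False, m8 = False, m9 = False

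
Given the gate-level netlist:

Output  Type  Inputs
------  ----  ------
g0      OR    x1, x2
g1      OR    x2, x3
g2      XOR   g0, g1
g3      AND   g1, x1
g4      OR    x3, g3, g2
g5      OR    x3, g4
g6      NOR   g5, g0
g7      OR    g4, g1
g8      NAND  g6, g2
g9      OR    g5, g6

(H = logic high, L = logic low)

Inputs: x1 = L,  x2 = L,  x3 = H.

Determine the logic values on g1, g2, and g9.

g1 = H, g2 = H, g9 = H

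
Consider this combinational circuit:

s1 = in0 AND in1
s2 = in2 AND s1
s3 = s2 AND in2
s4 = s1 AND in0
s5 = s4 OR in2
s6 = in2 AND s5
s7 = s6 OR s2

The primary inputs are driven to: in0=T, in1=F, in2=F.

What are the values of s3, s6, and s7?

s3 = F, s6 = F, s7 = F

s1 = in0 AND in1 = T AND F = F
s2 = in2 AND s1 = F AND F = F
s3 = s2 AND in2 = F AND F = F
s4 = s1 AND in0 = F AND T = F
s5 = s4 OR in2 = F OR F = F
s6 = in2 AND s5 = F AND F = F
s7 = s6 OR s2 = F OR F = F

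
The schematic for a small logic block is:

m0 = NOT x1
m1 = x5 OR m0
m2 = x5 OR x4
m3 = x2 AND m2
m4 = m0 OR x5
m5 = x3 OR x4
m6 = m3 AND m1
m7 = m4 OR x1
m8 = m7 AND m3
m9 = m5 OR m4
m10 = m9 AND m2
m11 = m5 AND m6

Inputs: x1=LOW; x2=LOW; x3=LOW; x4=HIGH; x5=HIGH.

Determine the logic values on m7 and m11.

m0 = NOT x1 = NOT LOW = HIGH
m1 = x5 OR m0 = HIGH OR HIGH = HIGH
m2 = x5 OR x4 = HIGH OR HIGH = HIGH
m3 = x2 AND m2 = LOW AND HIGH = LOW
m4 = m0 OR x5 = HIGH OR HIGH = HIGH
m5 = x3 OR x4 = LOW OR HIGH = HIGH
m6 = m3 AND m1 = LOW AND HIGH = LOW
m7 = m4 OR x1 = HIGH OR LOW = HIGH
m11 = m5 AND m6 = HIGH AND LOW = LOW

m7 = HIGH  m11 = LOW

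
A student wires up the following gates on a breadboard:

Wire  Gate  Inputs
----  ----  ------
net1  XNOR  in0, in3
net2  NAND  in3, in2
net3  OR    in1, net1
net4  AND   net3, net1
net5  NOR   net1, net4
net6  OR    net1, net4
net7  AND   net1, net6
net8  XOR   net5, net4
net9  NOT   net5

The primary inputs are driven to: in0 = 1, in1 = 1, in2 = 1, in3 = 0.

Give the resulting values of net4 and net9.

net1 = in0 XNOR in3 = 1 XNOR 0 = 0
net3 = in1 OR net1 = 1 OR 0 = 1
net4 = net3 AND net1 = 1 AND 0 = 0
net5 = net1 NOR net4 = 0 NOR 0 = 1
net9 = NOT net5 = NOT 1 = 0

net4 = 0, net9 = 0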